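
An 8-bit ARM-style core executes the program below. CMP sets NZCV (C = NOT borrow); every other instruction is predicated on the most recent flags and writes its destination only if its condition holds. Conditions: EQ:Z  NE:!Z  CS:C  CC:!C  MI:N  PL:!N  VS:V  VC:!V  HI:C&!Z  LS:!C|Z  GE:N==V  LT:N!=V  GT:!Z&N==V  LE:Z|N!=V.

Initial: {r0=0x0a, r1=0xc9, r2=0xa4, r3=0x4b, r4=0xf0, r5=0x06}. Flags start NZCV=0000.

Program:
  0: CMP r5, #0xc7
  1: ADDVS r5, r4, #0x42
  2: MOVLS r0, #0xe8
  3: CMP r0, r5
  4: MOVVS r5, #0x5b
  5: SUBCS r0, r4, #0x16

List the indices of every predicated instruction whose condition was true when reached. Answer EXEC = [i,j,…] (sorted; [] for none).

0: ✓ CMP  NZCV=0000
1: · ADDVS
2: ✓ MOVLS  r0←0xe8
3: ✓ CMP  NZCV=1010
4: · MOVVS
5: ✓ SUBCS  r0←0xda

EXEC = [2,5]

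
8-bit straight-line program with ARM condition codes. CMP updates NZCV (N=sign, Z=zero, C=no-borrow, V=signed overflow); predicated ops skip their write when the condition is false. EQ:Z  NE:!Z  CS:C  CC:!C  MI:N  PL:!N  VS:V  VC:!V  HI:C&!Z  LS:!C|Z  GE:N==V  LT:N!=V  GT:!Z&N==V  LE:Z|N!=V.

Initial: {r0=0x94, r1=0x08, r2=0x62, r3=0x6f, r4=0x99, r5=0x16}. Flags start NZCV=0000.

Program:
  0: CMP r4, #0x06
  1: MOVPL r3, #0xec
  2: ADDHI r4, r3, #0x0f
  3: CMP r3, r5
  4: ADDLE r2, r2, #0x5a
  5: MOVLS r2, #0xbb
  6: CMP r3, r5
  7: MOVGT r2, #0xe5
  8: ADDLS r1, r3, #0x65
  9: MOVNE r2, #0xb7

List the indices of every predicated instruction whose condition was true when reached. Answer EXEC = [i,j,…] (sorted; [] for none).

EXEC = [2,7,9]

[0] flags=1010 → (cmp)
[1] flags=1010 PL?F → skip
[2] flags=1010 HI?T → r4=0x7e
[3] flags=0010 → (cmp)
[4] flags=0010 LE?F → skip
[5] flags=0010 LS?F → skip
[6] flags=0010 → (cmp)
[7] flags=0010 GT?T → r2=0xe5
[8] flags=0010 LS?F → skip
[9] flags=0010 NE?T → r2=0xb7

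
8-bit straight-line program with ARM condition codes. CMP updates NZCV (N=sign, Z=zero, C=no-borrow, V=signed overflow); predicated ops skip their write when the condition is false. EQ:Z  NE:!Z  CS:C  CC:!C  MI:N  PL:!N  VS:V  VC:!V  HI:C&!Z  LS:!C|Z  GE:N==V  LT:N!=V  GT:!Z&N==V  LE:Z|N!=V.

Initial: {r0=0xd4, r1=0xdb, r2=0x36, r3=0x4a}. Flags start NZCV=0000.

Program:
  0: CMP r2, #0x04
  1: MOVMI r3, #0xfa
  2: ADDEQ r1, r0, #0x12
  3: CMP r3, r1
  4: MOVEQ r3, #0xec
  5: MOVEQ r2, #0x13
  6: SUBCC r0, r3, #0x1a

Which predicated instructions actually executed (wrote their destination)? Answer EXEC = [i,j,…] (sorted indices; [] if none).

0: ✓ CMP  NZCV=0010
1: · MOVMI
2: · ADDEQ
3: ✓ CMP  NZCV=0000
4: · MOVEQ
5: · MOVEQ
6: ✓ SUBCC  r0←0x30

EXEC = [6]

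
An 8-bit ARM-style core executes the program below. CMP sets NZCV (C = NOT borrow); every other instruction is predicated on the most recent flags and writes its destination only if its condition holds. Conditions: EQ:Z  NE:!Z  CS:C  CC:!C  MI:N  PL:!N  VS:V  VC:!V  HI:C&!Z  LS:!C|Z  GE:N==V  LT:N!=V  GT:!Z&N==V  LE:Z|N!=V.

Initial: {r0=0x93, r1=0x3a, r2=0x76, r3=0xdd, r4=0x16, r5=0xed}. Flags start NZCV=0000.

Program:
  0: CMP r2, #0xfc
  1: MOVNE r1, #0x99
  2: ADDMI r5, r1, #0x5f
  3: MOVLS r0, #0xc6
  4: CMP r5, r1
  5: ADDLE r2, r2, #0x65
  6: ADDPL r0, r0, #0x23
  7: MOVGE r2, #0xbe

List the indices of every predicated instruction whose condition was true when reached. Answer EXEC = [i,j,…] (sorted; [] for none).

EXEC = [1,3,6,7]

0: ✓ CMP  NZCV=0000
1: ✓ MOVNE  r1←0x99
2: · ADDMI
3: ✓ MOVLS  r0←0xc6
4: ✓ CMP  NZCV=0010
5: · ADDLE
6: ✓ ADDPL  r0←0xe9
7: ✓ MOVGE  r2←0xbe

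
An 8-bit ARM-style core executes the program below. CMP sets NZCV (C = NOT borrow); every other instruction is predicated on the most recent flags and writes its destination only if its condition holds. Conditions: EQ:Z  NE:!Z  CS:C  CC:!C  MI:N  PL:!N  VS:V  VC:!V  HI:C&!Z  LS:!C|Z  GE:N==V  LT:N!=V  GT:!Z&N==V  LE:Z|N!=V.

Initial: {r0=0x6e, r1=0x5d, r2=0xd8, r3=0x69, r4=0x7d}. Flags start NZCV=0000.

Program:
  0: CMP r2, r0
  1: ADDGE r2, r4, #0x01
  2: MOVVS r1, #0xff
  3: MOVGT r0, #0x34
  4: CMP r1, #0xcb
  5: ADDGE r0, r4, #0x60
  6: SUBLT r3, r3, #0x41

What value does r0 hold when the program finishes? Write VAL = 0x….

VAL = 0xdd

0: ✓ CMP  NZCV=0011
1: · ADDGE
2: ✓ MOVVS  r1←0xff
3: · MOVGT
4: ✓ CMP  NZCV=0010
5: ✓ ADDGE  r0←0xdd
6: · SUBLT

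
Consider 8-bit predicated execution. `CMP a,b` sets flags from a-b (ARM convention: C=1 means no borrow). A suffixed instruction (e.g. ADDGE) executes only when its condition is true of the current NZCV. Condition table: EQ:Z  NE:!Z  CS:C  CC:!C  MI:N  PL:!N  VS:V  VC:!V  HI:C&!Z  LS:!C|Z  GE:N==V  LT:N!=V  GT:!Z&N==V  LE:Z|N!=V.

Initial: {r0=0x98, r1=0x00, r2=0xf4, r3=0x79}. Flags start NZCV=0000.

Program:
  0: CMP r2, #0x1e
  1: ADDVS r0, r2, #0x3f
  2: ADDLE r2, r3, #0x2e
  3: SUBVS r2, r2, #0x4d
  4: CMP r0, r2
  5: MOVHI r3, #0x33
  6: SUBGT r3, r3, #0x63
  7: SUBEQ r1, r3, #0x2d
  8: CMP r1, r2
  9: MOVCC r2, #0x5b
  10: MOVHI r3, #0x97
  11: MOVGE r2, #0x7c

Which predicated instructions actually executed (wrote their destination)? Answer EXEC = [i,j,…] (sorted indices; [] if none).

EXEC = [2,9,11]

0: ✓ CMP  NZCV=1010
1: · ADDVS
2: ✓ ADDLE  r2←0xa7
3: · SUBVS
4: ✓ CMP  NZCV=1000
5: · MOVHI
6: · SUBGT
7: · SUBEQ
8: ✓ CMP  NZCV=0000
9: ✓ MOVCC  r2←0x5b
10: · MOVHI
11: ✓ MOVGE  r2←0x7c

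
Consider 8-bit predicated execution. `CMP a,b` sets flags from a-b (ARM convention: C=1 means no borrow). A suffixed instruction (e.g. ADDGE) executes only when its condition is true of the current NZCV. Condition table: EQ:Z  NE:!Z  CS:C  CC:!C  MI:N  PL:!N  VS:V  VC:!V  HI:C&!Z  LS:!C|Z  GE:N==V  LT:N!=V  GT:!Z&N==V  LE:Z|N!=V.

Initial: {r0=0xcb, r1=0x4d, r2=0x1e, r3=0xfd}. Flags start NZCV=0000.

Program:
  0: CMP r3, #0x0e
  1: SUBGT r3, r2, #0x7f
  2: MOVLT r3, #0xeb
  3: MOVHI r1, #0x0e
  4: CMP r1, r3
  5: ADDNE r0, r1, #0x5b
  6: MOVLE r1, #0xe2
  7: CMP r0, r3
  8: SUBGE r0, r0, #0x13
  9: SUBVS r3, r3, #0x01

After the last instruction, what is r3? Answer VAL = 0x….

VAL = 0xeb

[0] flags=1010 → (cmp)
[1] flags=1010 GT?F → skip
[2] flags=1010 LT?T → r3=0xeb
[3] flags=1010 HI?T → r1=0x0e
[4] flags=0000 → (cmp)
[5] flags=0000 NE?T → r0=0x69
[6] flags=0000 LE?F → skip
[7] flags=0000 → (cmp)
[8] flags=0000 GE?T → r0=0x56
[9] flags=0000 VS?F → skip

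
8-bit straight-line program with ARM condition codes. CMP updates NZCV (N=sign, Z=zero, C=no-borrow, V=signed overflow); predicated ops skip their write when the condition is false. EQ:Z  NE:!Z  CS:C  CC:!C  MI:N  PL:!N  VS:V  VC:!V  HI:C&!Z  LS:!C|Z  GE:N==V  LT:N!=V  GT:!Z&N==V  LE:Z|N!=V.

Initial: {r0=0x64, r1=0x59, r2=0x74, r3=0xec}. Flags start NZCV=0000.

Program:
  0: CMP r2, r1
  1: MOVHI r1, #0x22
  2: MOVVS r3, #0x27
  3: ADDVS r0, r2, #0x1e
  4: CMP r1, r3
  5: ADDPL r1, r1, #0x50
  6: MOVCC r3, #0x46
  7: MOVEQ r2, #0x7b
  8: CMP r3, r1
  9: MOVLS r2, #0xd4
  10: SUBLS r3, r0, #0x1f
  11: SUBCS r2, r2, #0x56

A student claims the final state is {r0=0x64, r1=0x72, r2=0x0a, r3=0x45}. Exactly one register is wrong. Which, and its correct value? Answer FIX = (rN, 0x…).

FIX = (r2, 0xd4)

[0] flags=0010 → (cmp)
[1] flags=0010 HI?T → r1=0x22
[2] flags=0010 VS?F → skip
[3] flags=0010 VS?F → skip
[4] flags=0000 → (cmp)
[5] flags=0000 PL?T → r1=0x72
[6] flags=0000 CC?T → r3=0x46
[7] flags=0000 EQ?F → skip
[8] flags=1000 → (cmp)
[9] flags=1000 LS?T → r2=0xd4
[10] flags=1000 LS?T → r3=0x45
[11] flags=1000 CS?F → skip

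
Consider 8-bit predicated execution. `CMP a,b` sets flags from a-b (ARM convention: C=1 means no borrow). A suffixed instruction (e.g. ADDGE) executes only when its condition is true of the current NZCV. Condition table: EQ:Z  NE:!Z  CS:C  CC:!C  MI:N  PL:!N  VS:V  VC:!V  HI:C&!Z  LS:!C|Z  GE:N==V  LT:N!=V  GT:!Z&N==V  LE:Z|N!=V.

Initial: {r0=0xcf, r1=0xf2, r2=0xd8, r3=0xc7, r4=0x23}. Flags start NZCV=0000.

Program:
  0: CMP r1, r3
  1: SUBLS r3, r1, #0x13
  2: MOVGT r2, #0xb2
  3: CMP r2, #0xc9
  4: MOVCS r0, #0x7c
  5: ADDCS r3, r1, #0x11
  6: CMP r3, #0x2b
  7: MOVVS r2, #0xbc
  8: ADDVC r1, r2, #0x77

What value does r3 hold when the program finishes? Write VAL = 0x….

VAL = 0xc7

0: ✓ CMP  NZCV=0010
1: · SUBLS
2: ✓ MOVGT  r2←0xb2
3: ✓ CMP  NZCV=1000
4: · MOVCS
5: · ADDCS
6: ✓ CMP  NZCV=1010
7: · MOVVS
8: ✓ ADDVC  r1←0x29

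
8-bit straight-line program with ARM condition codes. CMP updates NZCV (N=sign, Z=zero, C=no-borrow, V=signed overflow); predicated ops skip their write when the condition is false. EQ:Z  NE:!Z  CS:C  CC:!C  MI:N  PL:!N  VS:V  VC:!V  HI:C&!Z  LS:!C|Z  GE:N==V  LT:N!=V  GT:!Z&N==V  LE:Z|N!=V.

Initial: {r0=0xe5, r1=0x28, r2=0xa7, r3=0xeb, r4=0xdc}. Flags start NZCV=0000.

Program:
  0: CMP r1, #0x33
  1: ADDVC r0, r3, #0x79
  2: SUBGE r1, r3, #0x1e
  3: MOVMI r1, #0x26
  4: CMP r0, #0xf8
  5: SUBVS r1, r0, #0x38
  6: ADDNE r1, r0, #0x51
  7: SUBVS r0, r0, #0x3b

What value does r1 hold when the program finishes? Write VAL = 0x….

VAL = 0xb5

0: ✓ CMP  NZCV=1000
1: ✓ ADDVC  r0←0x64
2: · SUBGE
3: ✓ MOVMI  r1←0x26
4: ✓ CMP  NZCV=0000
5: · SUBVS
6: ✓ ADDNE  r1←0xb5
7: · SUBVS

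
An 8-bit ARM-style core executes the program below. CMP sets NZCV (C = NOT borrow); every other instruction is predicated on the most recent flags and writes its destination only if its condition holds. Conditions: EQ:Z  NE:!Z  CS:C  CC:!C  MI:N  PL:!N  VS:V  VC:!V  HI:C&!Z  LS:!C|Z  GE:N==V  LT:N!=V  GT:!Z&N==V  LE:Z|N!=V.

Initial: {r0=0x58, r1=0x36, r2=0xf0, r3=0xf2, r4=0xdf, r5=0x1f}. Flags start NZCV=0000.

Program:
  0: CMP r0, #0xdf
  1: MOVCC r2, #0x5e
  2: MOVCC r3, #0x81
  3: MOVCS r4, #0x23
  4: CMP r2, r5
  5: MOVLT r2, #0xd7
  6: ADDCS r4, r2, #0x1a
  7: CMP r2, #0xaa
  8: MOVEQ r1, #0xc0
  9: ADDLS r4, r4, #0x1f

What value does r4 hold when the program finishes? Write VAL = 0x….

VAL = 0x97

[0] flags=0000 → (cmp)
[1] flags=0000 CC?T → r2=0x5e
[2] flags=0000 CC?T → r3=0x81
[3] flags=0000 CS?F → skip
[4] flags=0010 → (cmp)
[5] flags=0010 LT?F → skip
[6] flags=0010 CS?T → r4=0x78
[7] flags=1001 → (cmp)
[8] flags=1001 EQ?F → skip
[9] flags=1001 LS?T → r4=0x97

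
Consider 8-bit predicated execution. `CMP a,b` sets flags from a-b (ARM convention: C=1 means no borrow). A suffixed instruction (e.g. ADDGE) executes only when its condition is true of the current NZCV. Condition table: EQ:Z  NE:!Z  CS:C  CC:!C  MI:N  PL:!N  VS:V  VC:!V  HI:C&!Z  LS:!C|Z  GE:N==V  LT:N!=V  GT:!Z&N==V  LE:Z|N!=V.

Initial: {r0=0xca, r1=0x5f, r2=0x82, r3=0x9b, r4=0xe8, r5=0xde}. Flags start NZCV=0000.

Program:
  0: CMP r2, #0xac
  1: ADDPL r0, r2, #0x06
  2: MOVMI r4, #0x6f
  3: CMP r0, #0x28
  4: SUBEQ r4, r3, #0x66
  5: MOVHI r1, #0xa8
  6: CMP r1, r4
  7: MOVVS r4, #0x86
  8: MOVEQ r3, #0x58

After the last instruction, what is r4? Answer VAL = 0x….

VAL = 0x86

[0] flags=1000 → (cmp)
[1] flags=1000 PL?F → skip
[2] flags=1000 MI?T → r4=0x6f
[3] flags=1010 → (cmp)
[4] flags=1010 EQ?F → skip
[5] flags=1010 HI?T → r1=0xa8
[6] flags=0011 → (cmp)
[7] flags=0011 VS?T → r4=0x86
[8] flags=0011 EQ?F → skip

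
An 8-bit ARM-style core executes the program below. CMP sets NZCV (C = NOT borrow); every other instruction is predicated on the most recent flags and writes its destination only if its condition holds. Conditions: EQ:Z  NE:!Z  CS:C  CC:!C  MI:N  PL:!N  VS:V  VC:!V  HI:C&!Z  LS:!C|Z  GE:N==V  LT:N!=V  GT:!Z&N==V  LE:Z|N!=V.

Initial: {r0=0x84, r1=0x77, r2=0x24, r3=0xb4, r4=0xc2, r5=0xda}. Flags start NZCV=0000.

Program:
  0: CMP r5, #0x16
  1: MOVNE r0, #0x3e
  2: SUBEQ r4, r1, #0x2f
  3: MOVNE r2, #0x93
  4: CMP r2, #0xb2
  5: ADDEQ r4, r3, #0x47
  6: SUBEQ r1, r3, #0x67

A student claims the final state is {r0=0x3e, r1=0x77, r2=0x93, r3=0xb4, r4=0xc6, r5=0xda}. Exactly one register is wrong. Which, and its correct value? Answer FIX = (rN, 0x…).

[0] flags=1010 → (cmp)
[1] flags=1010 NE?T → r0=0x3e
[2] flags=1010 EQ?F → skip
[3] flags=1010 NE?T → r2=0x93
[4] flags=1000 → (cmp)
[5] flags=1000 EQ?F → skip
[6] flags=1000 EQ?F → skip

FIX = (r4, 0xc2)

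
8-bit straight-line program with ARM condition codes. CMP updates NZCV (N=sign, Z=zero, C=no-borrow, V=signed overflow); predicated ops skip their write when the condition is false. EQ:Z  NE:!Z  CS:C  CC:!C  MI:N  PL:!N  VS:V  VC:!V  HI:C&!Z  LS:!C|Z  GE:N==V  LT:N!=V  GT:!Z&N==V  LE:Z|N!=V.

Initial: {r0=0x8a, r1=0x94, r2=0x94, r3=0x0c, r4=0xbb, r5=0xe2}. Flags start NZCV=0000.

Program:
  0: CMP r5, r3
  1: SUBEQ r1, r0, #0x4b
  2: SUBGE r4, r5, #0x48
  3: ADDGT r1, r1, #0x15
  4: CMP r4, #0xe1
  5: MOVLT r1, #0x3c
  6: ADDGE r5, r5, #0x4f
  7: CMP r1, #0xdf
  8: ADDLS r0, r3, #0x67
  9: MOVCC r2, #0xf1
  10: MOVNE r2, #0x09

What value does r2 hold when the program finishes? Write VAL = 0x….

VAL = 0x09

0: ✓ CMP  NZCV=1010
1: · SUBEQ
2: · SUBGE
3: · ADDGT
4: ✓ CMP  NZCV=1000
5: ✓ MOVLT  r1←0x3c
6: · ADDGE
7: ✓ CMP  NZCV=0000
8: ✓ ADDLS  r0←0x73
9: ✓ MOVCC  r2←0xf1
10: ✓ MOVNE  r2←0x09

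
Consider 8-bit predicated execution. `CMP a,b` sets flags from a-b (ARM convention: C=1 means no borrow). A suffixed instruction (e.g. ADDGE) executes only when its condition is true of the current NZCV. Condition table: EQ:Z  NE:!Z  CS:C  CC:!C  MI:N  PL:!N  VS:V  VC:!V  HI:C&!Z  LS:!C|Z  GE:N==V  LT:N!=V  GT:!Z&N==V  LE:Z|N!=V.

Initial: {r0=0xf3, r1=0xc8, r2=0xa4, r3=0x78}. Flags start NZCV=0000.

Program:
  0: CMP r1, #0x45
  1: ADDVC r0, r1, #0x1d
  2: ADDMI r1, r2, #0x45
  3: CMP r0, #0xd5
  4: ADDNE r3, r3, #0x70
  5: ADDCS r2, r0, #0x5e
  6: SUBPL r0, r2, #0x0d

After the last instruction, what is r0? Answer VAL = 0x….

[0] flags=1010 → (cmp)
[1] flags=1010 VC?T → r0=0xe5
[2] flags=1010 MI?T → r1=0xe9
[3] flags=0010 → (cmp)
[4] flags=0010 NE?T → r3=0xe8
[5] flags=0010 CS?T → r2=0x43
[6] flags=0010 PL?T → r0=0x36

VAL = 0x36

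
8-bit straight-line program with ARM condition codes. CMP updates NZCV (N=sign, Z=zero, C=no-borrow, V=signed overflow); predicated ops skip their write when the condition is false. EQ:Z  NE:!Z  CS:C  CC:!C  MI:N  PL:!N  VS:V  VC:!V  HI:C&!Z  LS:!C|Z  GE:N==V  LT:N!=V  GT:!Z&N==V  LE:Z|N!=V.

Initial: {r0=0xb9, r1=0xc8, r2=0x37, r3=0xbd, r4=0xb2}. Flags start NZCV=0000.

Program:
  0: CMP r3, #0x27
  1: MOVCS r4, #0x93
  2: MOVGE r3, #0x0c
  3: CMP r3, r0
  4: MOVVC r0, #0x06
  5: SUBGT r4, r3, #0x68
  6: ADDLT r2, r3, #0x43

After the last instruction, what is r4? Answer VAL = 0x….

0: ✓ CMP  NZCV=1010
1: ✓ MOVCS  r4←0x93
2: · MOVGE
3: ✓ CMP  NZCV=0010
4: ✓ MOVVC  r0←0x06
5: ✓ SUBGT  r4←0x55
6: · ADDLT

VAL = 0x55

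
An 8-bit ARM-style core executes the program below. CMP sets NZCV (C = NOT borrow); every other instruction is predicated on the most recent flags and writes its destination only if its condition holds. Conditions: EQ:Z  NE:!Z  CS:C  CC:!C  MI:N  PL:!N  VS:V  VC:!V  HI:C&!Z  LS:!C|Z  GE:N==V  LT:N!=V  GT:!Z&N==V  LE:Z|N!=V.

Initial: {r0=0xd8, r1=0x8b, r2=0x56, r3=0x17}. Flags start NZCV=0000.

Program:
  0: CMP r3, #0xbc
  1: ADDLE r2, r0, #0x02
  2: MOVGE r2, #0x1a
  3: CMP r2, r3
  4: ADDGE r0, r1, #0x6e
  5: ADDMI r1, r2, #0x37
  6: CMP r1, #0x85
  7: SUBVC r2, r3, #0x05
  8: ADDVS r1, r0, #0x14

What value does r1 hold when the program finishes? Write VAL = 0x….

VAL = 0x8b

[0] flags=0000 → (cmp)
[1] flags=0000 LE?F → skip
[2] flags=0000 GE?T → r2=0x1a
[3] flags=0010 → (cmp)
[4] flags=0010 GE?T → r0=0xf9
[5] flags=0010 MI?F → skip
[6] flags=0010 → (cmp)
[7] flags=0010 VC?T → r2=0x12
[8] flags=0010 VS?F → skip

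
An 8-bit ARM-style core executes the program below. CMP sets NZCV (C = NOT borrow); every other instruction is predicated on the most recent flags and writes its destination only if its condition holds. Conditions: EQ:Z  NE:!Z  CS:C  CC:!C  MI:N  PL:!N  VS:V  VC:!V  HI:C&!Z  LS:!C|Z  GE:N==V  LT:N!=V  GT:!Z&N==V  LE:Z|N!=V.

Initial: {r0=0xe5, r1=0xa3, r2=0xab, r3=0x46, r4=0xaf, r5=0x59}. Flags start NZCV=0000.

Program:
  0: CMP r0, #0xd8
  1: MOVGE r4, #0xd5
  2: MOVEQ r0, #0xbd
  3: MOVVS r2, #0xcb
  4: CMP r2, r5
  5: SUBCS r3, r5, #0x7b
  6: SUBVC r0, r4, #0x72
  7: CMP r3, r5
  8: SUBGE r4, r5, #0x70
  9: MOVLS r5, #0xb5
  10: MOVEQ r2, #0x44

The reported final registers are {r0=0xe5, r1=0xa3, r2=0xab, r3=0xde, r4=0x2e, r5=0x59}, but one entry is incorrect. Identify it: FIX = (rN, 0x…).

0: ✓ CMP  NZCV=0010
1: ✓ MOVGE  r4←0xd5
2: · MOVEQ
3: · MOVVS
4: ✓ CMP  NZCV=0011
5: ✓ SUBCS  r3←0xde
6: · SUBVC
7: ✓ CMP  NZCV=1010
8: · SUBGE
9: · MOVLS
10: · MOVEQ

FIX = (r4, 0xd5)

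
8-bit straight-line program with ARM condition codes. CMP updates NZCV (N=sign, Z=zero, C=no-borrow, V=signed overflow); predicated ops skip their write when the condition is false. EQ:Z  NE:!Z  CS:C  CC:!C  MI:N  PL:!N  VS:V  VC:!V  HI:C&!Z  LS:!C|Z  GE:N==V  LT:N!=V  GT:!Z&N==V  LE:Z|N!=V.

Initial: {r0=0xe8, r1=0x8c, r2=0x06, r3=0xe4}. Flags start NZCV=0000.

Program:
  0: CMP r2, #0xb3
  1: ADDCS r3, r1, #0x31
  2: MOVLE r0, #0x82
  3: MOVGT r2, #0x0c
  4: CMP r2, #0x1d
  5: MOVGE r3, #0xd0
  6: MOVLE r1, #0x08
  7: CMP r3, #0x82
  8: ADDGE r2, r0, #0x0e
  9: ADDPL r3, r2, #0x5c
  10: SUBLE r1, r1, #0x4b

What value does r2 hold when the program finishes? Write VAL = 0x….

[0] flags=0000 → (cmp)
[1] flags=0000 CS?F → skip
[2] flags=0000 LE?F → skip
[3] flags=0000 GT?T → r2=0x0c
[4] flags=1000 → (cmp)
[5] flags=1000 GE?F → skip
[6] flags=1000 LE?T → r1=0x08
[7] flags=0010 → (cmp)
[8] flags=0010 GE?T → r2=0xf6
[9] flags=0010 PL?T → r3=0x52
[10] flags=0010 LE?F → skip

VAL = 0xf6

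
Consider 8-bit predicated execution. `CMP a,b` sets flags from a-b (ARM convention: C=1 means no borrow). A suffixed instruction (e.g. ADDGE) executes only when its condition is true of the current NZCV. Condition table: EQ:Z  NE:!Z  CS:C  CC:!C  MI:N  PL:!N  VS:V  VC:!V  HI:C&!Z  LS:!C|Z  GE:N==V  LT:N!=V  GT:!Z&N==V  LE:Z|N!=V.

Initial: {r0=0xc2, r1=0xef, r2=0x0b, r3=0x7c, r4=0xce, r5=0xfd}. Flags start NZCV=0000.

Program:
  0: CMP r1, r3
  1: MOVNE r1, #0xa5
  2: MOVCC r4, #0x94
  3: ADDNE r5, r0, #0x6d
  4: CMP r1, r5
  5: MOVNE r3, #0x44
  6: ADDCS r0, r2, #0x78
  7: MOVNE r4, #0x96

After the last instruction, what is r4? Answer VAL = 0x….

VAL = 0x96

0: ✓ CMP  NZCV=0011
1: ✓ MOVNE  r1←0xa5
2: · MOVCC
3: ✓ ADDNE  r5←0x2f
4: ✓ CMP  NZCV=0011
5: ✓ MOVNE  r3←0x44
6: ✓ ADDCS  r0←0x83
7: ✓ MOVNE  r4←0x96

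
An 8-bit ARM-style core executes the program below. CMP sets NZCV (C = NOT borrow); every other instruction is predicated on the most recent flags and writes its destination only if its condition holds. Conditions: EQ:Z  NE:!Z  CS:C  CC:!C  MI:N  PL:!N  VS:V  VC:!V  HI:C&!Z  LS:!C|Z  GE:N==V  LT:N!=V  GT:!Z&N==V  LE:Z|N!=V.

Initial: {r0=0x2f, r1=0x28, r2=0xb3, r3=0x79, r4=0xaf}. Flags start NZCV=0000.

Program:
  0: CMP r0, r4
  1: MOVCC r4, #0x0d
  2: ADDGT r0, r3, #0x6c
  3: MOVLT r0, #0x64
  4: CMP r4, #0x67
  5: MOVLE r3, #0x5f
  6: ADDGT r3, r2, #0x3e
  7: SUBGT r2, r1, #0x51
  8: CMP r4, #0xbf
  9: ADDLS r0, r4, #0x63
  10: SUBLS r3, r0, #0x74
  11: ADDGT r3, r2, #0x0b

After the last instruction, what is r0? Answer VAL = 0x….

VAL = 0x70

[0] flags=1001 → (cmp)
[1] flags=1001 CC?T → r4=0x0d
[2] flags=1001 GT?T → r0=0xe5
[3] flags=1001 LT?F → skip
[4] flags=1000 → (cmp)
[5] flags=1000 LE?T → r3=0x5f
[6] flags=1000 GT?F → skip
[7] flags=1000 GT?F → skip
[8] flags=0000 → (cmp)
[9] flags=0000 LS?T → r0=0x70
[10] flags=0000 LS?T → r3=0xfc
[11] flags=0000 GT?T → r3=0xbe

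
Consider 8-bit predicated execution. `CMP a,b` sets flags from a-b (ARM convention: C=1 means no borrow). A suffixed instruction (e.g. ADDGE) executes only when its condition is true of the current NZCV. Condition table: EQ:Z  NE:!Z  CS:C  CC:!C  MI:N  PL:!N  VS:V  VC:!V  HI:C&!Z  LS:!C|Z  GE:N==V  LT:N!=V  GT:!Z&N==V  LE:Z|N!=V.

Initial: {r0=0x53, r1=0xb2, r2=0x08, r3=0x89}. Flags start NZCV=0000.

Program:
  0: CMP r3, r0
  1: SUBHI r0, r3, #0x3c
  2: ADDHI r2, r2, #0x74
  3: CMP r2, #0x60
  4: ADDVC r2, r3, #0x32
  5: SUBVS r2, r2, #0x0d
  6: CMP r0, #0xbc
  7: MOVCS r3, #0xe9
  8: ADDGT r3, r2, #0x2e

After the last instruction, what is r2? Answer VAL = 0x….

0: ✓ CMP  NZCV=0011
1: ✓ SUBHI  r0←0x4d
2: ✓ ADDHI  r2←0x7c
3: ✓ CMP  NZCV=0010
4: ✓ ADDVC  r2←0xbb
5: · SUBVS
6: ✓ CMP  NZCV=1001
7: · MOVCS
8: ✓ ADDGT  r3←0xe9

VAL = 0xbb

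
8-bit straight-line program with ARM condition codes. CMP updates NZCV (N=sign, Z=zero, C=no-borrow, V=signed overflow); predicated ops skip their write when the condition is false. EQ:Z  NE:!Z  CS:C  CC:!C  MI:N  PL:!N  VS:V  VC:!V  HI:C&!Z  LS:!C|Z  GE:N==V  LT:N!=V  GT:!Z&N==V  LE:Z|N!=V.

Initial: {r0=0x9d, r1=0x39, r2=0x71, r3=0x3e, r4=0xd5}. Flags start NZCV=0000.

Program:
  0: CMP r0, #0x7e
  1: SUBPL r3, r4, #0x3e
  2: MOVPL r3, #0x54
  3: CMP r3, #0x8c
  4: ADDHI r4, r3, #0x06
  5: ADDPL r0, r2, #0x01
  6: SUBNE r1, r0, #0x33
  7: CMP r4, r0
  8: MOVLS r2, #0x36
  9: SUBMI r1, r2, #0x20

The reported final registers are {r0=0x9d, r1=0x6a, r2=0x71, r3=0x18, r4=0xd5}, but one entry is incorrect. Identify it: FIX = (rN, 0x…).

FIX = (r3, 0x54)

[0] flags=0011 → (cmp)
[1] flags=0011 PL?T → r3=0x97
[2] flags=0011 PL?T → r3=0x54
[3] flags=1001 → (cmp)
[4] flags=1001 HI?F → skip
[5] flags=1001 PL?F → skip
[6] flags=1001 NE?T → r1=0x6a
[7] flags=0010 → (cmp)
[8] flags=0010 LS?F → skip
[9] flags=0010 MI?F → skip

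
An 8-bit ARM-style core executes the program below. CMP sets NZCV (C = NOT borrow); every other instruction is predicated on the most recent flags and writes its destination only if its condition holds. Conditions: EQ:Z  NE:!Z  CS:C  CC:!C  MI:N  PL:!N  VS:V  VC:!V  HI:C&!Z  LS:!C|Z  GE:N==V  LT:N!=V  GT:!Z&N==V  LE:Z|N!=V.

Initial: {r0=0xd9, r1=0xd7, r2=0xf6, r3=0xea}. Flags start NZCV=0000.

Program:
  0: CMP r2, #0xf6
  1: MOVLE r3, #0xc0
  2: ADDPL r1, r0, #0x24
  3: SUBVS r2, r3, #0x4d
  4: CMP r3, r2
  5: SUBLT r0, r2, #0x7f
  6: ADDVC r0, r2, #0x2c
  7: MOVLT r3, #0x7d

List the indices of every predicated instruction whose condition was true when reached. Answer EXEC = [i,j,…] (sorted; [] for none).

[0] flags=0110 → (cmp)
[1] flags=0110 LE?T → r3=0xc0
[2] flags=0110 PL?T → r1=0xfd
[3] flags=0110 VS?F → skip
[4] flags=1000 → (cmp)
[5] flags=1000 LT?T → r0=0x77
[6] flags=1000 VC?T → r0=0x22
[7] flags=1000 LT?T → r3=0x7d

EXEC = [1,2,5,6,7]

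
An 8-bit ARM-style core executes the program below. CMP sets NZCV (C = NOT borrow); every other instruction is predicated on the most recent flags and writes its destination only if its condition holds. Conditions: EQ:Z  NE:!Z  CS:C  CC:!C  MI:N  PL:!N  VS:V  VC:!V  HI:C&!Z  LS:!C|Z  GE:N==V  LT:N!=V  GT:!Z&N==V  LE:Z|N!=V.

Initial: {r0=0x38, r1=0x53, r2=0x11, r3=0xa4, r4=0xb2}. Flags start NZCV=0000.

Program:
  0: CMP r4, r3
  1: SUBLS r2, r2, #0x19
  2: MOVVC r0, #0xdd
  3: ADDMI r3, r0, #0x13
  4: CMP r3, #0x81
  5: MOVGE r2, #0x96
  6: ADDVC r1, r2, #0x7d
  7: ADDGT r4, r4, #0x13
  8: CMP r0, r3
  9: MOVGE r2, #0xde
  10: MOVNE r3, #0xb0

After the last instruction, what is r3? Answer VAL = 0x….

0: ✓ CMP  NZCV=0010
1: · SUBLS
2: ✓ MOVVC  r0←0xdd
3: · ADDMI
4: ✓ CMP  NZCV=0010
5: ✓ MOVGE  r2←0x96
6: ✓ ADDVC  r1←0x13
7: ✓ ADDGT  r4←0xc5
8: ✓ CMP  NZCV=0010
9: ✓ MOVGE  r2←0xde
10: ✓ MOVNE  r3←0xb0

VAL = 0xb0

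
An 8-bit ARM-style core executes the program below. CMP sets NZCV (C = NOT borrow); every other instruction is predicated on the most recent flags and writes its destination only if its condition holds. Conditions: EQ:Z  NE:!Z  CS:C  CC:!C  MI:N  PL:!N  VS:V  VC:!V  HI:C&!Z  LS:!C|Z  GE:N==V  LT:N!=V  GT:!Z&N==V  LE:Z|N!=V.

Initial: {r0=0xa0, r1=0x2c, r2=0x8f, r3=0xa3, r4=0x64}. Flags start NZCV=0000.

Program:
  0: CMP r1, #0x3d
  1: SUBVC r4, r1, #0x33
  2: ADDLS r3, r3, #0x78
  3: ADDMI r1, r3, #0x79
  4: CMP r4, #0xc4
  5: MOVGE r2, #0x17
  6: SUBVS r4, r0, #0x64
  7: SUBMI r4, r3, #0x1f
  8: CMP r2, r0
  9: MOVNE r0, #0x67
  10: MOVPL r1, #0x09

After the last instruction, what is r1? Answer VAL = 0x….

0: ✓ CMP  NZCV=1000
1: ✓ SUBVC  r4←0xf9
2: ✓ ADDLS  r3←0x1b
3: ✓ ADDMI  r1←0x94
4: ✓ CMP  NZCV=0010
5: ✓ MOVGE  r2←0x17
6: · SUBVS
7: · SUBMI
8: ✓ CMP  NZCV=0000
9: ✓ MOVNE  r0←0x67
10: ✓ MOVPL  r1←0x09

VAL = 0x09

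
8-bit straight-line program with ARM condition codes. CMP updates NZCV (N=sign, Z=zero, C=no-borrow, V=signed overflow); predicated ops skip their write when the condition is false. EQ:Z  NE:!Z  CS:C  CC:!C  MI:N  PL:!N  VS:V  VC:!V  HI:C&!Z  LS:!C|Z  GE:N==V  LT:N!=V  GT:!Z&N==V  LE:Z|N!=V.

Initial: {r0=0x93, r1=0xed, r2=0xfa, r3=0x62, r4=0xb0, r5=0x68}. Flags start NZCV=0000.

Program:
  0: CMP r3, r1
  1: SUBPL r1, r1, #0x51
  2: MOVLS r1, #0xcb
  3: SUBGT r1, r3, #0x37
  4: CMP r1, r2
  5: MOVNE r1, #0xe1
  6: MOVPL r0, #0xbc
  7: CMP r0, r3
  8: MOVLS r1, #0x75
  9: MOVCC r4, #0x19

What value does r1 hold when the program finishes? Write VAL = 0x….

[0] flags=0000 → (cmp)
[1] flags=0000 PL?T → r1=0x9c
[2] flags=0000 LS?T → r1=0xcb
[3] flags=0000 GT?T → r1=0x2b
[4] flags=0000 → (cmp)
[5] flags=0000 NE?T → r1=0xe1
[6] flags=0000 PL?T → r0=0xbc
[7] flags=0011 → (cmp)
[8] flags=0011 LS?F → skip
[9] flags=0011 CC?F → skip

VAL = 0xe1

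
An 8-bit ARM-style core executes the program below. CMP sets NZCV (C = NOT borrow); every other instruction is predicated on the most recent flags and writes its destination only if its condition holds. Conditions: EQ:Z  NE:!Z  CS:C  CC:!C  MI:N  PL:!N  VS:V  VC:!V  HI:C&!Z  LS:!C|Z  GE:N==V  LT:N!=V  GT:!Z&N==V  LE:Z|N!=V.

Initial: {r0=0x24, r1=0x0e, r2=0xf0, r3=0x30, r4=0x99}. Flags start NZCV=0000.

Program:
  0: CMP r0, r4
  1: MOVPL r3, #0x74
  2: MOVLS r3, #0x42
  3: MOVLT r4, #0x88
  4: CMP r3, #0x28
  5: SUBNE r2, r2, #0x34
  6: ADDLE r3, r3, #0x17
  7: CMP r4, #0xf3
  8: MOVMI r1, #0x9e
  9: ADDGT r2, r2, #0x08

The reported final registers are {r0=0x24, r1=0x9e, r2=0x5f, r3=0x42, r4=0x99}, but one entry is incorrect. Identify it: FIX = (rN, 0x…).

FIX = (r2, 0xbc)

[0] flags=1001 → (cmp)
[1] flags=1001 PL?F → skip
[2] flags=1001 LS?T → r3=0x42
[3] flags=1001 LT?F → skip
[4] flags=0010 → (cmp)
[5] flags=0010 NE?T → r2=0xbc
[6] flags=0010 LE?F → skip
[7] flags=1000 → (cmp)
[8] flags=1000 MI?T → r1=0x9e
[9] flags=1000 GT?F → skip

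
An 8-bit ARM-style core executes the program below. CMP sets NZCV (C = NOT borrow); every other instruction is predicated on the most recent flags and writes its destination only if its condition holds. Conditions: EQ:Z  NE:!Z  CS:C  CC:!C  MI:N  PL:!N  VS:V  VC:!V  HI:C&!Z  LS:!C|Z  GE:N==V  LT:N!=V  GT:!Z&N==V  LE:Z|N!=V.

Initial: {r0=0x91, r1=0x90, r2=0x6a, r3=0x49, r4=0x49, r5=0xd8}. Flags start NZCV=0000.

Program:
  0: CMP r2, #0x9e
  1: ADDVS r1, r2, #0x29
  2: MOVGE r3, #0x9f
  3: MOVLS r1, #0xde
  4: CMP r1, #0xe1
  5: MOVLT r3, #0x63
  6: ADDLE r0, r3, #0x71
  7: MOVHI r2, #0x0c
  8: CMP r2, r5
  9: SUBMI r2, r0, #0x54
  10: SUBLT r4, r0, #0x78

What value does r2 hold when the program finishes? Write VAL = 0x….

VAL = 0x80

[0] flags=1001 → (cmp)
[1] flags=1001 VS?T → r1=0x93
[2] flags=1001 GE?T → r3=0x9f
[3] flags=1001 LS?T → r1=0xde
[4] flags=1000 → (cmp)
[5] flags=1000 LT?T → r3=0x63
[6] flags=1000 LE?T → r0=0xd4
[7] flags=1000 HI?F → skip
[8] flags=1001 → (cmp)
[9] flags=1001 MI?T → r2=0x80
[10] flags=1001 LT?F → skip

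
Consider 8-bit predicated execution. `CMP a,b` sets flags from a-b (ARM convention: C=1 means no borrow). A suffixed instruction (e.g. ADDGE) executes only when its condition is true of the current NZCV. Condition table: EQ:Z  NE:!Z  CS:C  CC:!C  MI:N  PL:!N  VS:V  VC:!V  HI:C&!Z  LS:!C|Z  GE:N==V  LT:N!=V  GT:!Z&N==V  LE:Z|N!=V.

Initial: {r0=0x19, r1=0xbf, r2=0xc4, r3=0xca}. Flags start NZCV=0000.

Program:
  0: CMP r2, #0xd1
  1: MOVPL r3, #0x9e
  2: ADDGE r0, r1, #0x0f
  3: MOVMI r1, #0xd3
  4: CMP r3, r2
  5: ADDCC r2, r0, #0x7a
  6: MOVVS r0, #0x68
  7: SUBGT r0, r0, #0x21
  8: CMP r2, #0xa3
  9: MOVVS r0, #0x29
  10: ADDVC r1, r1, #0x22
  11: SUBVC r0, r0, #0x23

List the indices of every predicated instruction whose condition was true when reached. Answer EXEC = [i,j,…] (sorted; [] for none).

EXEC = [3,7,10,11]

[0] flags=1000 → (cmp)
[1] flags=1000 PL?F → skip
[2] flags=1000 GE?F → skip
[3] flags=1000 MI?T → r1=0xd3
[4] flags=0010 → (cmp)
[5] flags=0010 CC?F → skip
[6] flags=0010 VS?F → skip
[7] flags=0010 GT?T → r0=0xf8
[8] flags=0010 → (cmp)
[9] flags=0010 VS?F → skip
[10] flags=0010 VC?T → r1=0xf5
[11] flags=0010 VC?T → r0=0xd5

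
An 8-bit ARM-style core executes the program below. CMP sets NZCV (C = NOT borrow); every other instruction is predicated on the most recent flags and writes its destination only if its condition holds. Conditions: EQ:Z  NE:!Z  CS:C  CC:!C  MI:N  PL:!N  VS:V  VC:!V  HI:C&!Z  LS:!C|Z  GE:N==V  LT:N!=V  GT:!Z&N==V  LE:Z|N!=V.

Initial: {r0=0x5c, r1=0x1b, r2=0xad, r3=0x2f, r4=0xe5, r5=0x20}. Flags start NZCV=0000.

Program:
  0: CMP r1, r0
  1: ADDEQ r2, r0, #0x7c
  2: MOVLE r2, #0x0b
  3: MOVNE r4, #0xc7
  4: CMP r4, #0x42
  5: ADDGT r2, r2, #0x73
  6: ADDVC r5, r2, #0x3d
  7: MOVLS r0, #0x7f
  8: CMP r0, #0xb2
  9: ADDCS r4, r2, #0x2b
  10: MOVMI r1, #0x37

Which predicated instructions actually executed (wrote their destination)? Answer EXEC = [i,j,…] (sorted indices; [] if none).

0: ✓ CMP  NZCV=1000
1: · ADDEQ
2: ✓ MOVLE  r2←0x0b
3: ✓ MOVNE  r4←0xc7
4: ✓ CMP  NZCV=1010
5: · ADDGT
6: ✓ ADDVC  r5←0x48
7: · MOVLS
8: ✓ CMP  NZCV=1001
9: · ADDCS
10: ✓ MOVMI  r1←0x37

EXEC = [2,3,6,10]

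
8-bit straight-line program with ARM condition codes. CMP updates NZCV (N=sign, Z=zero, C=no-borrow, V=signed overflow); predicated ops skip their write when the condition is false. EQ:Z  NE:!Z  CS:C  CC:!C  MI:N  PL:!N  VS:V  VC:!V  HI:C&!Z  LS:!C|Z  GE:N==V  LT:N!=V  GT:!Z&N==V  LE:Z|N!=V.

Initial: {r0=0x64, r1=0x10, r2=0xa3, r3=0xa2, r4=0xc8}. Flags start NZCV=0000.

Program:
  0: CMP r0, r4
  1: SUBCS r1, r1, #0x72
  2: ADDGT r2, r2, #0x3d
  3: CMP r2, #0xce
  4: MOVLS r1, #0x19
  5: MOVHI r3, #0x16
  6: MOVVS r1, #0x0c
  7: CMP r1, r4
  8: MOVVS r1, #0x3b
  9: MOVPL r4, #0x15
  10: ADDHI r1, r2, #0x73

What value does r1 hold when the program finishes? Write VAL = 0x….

VAL = 0x10

0: ✓ CMP  NZCV=1001
1: · SUBCS
2: ✓ ADDGT  r2←0xe0
3: ✓ CMP  NZCV=0010
4: · MOVLS
5: ✓ MOVHI  r3←0x16
6: · MOVVS
7: ✓ CMP  NZCV=0000
8: · MOVVS
9: ✓ MOVPL  r4←0x15
10: · ADDHI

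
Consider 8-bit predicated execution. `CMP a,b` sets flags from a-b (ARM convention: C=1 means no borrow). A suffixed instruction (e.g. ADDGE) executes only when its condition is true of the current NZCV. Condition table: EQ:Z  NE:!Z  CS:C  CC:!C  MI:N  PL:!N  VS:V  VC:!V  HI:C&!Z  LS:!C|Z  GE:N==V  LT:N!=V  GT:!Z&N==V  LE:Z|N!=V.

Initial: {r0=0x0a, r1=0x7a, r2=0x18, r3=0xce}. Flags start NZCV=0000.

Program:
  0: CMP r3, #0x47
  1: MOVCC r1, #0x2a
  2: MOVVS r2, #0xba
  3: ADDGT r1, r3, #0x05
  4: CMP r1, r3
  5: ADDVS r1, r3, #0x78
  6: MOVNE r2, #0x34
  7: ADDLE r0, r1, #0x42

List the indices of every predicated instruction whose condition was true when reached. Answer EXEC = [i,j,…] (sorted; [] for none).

EXEC = [5,6]

[0] flags=1010 → (cmp)
[1] flags=1010 CC?F → skip
[2] flags=1010 VS?F → skip
[3] flags=1010 GT?F → skip
[4] flags=1001 → (cmp)
[5] flags=1001 VS?T → r1=0x46
[6] flags=1001 NE?T → r2=0x34
[7] flags=1001 LE?F → skip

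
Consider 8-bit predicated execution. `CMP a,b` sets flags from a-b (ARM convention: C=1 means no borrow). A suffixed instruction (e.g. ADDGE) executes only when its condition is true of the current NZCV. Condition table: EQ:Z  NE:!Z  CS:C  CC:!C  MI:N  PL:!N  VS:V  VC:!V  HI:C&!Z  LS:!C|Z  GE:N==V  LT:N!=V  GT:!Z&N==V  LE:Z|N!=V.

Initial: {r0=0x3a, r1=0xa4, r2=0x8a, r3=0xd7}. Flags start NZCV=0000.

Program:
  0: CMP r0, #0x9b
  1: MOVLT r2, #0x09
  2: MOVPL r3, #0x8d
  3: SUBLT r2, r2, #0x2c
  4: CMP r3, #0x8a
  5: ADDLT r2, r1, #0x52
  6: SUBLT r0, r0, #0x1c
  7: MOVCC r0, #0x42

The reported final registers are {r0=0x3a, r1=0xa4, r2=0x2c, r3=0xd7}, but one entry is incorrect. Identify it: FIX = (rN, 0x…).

FIX = (r2, 0x8a)

[0] flags=1001 → (cmp)
[1] flags=1001 LT?F → skip
[2] flags=1001 PL?F → skip
[3] flags=1001 LT?F → skip
[4] flags=0010 → (cmp)
[5] flags=0010 LT?F → skip
[6] flags=0010 LT?F → skip
[7] flags=0010 CC?F → skip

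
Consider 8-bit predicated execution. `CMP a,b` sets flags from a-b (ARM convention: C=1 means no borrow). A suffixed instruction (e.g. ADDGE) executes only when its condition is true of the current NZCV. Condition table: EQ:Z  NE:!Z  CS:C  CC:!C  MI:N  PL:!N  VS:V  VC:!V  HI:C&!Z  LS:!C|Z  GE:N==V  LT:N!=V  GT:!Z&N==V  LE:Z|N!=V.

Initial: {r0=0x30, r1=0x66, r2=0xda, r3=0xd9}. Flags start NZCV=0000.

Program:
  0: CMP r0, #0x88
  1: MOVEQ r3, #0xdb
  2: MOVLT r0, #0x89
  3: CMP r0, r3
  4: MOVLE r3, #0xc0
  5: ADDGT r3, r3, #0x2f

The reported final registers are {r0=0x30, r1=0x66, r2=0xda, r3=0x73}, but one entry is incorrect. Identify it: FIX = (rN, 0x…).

FIX = (r3, 0x08)

0: ✓ CMP  NZCV=1001
1: · MOVEQ
2: · MOVLT
3: ✓ CMP  NZCV=0000
4: · MOVLE
5: ✓ ADDGT  r3←0x08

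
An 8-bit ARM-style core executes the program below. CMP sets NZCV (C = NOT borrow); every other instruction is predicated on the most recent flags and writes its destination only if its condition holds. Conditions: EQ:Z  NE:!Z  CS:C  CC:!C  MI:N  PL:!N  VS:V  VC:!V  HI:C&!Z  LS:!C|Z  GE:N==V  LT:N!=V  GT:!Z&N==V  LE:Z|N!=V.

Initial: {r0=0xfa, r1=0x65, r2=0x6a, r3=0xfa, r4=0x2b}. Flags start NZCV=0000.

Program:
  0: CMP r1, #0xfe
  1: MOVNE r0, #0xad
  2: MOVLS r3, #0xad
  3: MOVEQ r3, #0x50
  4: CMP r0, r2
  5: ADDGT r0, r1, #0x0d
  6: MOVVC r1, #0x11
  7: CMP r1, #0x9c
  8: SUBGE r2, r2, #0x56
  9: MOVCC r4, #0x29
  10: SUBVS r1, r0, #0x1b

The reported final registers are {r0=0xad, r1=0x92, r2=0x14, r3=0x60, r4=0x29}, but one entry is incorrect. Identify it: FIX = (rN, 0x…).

FIX = (r3, 0xad)

0: ✓ CMP  NZCV=0000
1: ✓ MOVNE  r0←0xad
2: ✓ MOVLS  r3←0xad
3: · MOVEQ
4: ✓ CMP  NZCV=0011
5: · ADDGT
6: · MOVVC
7: ✓ CMP  NZCV=1001
8: ✓ SUBGE  r2←0x14
9: ✓ MOVCC  r4←0x29
10: ✓ SUBVS  r1←0x92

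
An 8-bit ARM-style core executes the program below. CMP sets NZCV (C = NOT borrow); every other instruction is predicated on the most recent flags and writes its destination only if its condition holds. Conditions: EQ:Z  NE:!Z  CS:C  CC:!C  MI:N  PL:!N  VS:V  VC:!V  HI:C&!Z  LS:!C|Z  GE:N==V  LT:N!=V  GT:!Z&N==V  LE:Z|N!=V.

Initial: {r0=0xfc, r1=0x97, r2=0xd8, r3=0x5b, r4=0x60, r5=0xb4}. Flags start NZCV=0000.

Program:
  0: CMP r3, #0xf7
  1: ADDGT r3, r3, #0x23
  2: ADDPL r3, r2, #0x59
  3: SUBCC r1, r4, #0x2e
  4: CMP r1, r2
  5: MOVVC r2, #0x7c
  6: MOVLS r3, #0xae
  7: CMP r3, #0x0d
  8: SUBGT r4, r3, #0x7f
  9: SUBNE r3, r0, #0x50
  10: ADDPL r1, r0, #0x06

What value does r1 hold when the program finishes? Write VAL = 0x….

0: ✓ CMP  NZCV=0000
1: ✓ ADDGT  r3←0x7e
2: ✓ ADDPL  r3←0x31
3: ✓ SUBCC  r1←0x32
4: ✓ CMP  NZCV=0000
5: ✓ MOVVC  r2←0x7c
6: ✓ MOVLS  r3←0xae
7: ✓ CMP  NZCV=1010
8: · SUBGT
9: ✓ SUBNE  r3←0xac
10: · ADDPL

VAL = 0x32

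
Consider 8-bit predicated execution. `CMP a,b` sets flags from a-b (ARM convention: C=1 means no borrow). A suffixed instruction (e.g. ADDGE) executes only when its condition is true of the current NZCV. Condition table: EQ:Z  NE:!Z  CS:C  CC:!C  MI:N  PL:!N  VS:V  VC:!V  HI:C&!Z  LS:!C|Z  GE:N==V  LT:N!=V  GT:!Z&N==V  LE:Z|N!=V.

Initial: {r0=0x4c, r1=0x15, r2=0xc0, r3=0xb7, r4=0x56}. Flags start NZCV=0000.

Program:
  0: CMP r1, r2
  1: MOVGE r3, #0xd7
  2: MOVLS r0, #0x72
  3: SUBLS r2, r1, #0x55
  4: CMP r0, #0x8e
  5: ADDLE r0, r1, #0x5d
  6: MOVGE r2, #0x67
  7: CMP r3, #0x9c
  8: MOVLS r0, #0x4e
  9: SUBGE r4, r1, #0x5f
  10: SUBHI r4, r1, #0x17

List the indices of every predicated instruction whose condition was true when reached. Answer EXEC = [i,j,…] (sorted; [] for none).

0: ✓ CMP  NZCV=0000
1: ✓ MOVGE  r3←0xd7
2: ✓ MOVLS  r0←0x72
3: ✓ SUBLS  r2←0xc0
4: ✓ CMP  NZCV=1001
5: · ADDLE
6: ✓ MOVGE  r2←0x67
7: ✓ CMP  NZCV=0010
8: · MOVLS
9: ✓ SUBGE  r4←0xb6
10: ✓ SUBHI  r4←0xfe

EXEC = [1,2,3,6,9,10]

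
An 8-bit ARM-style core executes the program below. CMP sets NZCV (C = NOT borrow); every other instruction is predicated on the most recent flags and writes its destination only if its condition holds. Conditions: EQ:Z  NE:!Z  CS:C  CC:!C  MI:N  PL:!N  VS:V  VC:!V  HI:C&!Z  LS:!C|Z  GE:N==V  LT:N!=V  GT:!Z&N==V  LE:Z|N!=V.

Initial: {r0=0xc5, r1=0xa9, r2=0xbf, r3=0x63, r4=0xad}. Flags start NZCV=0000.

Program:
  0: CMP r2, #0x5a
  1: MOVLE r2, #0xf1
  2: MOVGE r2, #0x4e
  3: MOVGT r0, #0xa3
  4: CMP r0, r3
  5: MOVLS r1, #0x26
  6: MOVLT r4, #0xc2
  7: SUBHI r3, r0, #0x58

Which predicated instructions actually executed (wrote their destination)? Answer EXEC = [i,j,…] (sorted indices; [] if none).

EXEC = [1,6,7]

0: ✓ CMP  NZCV=0011
1: ✓ MOVLE  r2←0xf1
2: · MOVGE
3: · MOVGT
4: ✓ CMP  NZCV=0011
5: · MOVLS
6: ✓ MOVLT  r4←0xc2
7: ✓ SUBHI  r3←0x6d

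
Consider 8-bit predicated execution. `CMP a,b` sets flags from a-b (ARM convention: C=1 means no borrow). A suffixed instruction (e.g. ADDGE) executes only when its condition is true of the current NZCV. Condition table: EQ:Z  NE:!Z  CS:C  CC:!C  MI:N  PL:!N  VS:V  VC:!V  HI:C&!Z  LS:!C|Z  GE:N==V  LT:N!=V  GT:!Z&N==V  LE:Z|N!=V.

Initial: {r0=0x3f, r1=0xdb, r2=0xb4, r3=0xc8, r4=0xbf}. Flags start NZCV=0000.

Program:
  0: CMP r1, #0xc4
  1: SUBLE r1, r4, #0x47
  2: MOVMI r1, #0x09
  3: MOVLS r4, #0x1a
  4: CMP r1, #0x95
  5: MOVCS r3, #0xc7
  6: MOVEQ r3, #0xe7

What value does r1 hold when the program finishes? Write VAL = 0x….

[0] flags=0010 → (cmp)
[1] flags=0010 LE?F → skip
[2] flags=0010 MI?F → skip
[3] flags=0010 LS?F → skip
[4] flags=0010 → (cmp)
[5] flags=0010 CS?T → r3=0xc7
[6] flags=0010 EQ?F → skip

VAL = 0xdb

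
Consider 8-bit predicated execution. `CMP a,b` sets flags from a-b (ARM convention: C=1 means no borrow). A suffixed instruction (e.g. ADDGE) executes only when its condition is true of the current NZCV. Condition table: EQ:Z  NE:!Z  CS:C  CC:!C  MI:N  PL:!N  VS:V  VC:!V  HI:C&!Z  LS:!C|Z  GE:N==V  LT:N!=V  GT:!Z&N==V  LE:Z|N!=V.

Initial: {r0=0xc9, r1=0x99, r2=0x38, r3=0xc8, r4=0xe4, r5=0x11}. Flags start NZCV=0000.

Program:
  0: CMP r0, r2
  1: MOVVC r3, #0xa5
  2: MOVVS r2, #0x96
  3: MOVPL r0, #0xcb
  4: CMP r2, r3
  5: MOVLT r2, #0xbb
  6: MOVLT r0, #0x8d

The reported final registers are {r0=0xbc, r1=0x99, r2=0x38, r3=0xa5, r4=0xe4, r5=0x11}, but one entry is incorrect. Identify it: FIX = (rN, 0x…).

FIX = (r0, 0xc9)

[0] flags=1010 → (cmp)
[1] flags=1010 VC?T → r3=0xa5
[2] flags=1010 VS?F → skip
[3] flags=1010 PL?F → skip
[4] flags=1001 → (cmp)
[5] flags=1001 LT?F → skip
[6] flags=1001 LT?F → skip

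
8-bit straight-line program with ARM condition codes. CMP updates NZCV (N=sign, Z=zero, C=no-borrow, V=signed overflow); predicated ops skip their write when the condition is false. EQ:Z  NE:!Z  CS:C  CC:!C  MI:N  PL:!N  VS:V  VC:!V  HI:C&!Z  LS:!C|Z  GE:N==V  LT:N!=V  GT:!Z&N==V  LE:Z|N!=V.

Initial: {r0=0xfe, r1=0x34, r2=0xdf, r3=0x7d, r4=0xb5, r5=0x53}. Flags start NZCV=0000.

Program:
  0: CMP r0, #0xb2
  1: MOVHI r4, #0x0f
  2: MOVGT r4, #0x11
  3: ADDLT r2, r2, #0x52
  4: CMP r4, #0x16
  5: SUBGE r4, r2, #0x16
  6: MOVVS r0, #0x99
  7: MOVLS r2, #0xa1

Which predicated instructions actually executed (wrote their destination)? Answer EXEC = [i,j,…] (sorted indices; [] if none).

EXEC = [1,2,7]

[0] flags=0010 → (cmp)
[1] flags=0010 HI?T → r4=0x0f
[2] flags=0010 GT?T → r4=0x11
[3] flags=0010 LT?F → skip
[4] flags=1000 → (cmp)
[5] flags=1000 GE?F → skip
[6] flags=1000 VS?F → skip
[7] flags=1000 LS?T → r2=0xa1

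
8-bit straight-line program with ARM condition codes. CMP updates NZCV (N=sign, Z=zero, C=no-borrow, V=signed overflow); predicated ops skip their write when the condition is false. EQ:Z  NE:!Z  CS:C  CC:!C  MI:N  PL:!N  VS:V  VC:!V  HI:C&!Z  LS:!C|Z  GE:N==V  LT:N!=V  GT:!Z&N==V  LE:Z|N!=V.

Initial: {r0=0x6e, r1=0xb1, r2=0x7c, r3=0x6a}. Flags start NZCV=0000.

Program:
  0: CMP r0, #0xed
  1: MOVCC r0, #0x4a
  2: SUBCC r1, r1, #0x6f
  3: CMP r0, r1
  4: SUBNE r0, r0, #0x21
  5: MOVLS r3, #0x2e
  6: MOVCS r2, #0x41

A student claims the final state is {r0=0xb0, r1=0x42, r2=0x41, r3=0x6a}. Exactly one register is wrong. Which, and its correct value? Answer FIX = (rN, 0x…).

0: ✓ CMP  NZCV=1001
1: ✓ MOVCC  r0←0x4a
2: ✓ SUBCC  r1←0x42
3: ✓ CMP  NZCV=0010
4: ✓ SUBNE  r0←0x29
5: · MOVLS
6: ✓ MOVCS  r2←0x41

FIX = (r0, 0x29)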